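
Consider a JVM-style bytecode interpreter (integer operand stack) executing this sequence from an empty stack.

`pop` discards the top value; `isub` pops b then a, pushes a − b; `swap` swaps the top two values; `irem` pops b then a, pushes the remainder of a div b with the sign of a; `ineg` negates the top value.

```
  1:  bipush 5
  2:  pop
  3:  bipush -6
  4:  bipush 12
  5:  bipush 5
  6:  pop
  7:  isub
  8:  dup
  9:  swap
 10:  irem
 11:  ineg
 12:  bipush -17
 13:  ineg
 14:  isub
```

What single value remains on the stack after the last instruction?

-17

bipush 5   -> [5]
pop        -> []
bipush -6  -> [-6]
bipush 12  -> [-6, 12]
bipush 5   -> [-6, 12, 5]
pop        -> [-6, 12]
isub       -> [-18]
dup        -> [-18, -18]
swap       -> [-18, -18]
irem       -> [0]
ineg       -> [0]
bipush -17 -> [0, -17]
ineg       -> [0, 17]
isub       -> [-17]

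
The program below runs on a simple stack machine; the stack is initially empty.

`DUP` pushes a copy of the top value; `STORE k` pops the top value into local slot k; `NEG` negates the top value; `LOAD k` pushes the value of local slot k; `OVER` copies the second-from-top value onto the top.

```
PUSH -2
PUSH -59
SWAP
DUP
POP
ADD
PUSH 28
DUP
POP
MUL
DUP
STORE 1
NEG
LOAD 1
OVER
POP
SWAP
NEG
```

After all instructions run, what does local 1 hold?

PUSH -2  -> -2
PUSH -59 -> -2 -59
SWAP     -> -59 -2
DUP      -> -59 -2 -2
POP      -> -59 -2
ADD      -> -61
PUSH 28  -> -61 28
DUP      -> -61 28 28
POP      -> -61 28
MUL      -> -1708
DUP      -> -1708 -1708
STORE 1  -> -1708
NEG      -> 1708
LOAD 1   -> 1708 -1708
OVER     -> 1708 -1708 1708
POP      -> 1708 -1708
SWAP     -> -1708 1708
NEG      -> -1708 -1708

-1708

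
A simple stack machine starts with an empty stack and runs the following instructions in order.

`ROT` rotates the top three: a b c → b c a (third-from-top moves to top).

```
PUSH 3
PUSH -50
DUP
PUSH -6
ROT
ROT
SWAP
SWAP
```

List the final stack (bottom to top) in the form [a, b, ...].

PUSH 3    [3]
PUSH -50  [3, -50]
DUP       [3, -50, -50]
PUSH -6   [3, -50, -50, -6]
ROT       [3, -50, -6, -50]
ROT       [3, -6, -50, -50]
SWAP      [3, -6, -50, -50]
SWAP      [3, -6, -50, -50]

[3, -6, -50, -50]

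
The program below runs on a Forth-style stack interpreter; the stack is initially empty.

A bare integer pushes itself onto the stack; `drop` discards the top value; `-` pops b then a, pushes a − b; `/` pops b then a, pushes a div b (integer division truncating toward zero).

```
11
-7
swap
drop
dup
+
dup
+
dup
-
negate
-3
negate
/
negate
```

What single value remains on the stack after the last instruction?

0

11     -> [11]
-7     -> [11, -7]
swap   -> [-7, 11]
drop   -> [-7]
dup    -> [-7, -7]
+      -> [-14]
dup    -> [-14, -14]
+      -> [-28]
dup    -> [-28, -28]
-      -> [0]
negate -> [0]
-3     -> [0, -3]
negate -> [0, 3]
/      -> [0]
negate -> [0]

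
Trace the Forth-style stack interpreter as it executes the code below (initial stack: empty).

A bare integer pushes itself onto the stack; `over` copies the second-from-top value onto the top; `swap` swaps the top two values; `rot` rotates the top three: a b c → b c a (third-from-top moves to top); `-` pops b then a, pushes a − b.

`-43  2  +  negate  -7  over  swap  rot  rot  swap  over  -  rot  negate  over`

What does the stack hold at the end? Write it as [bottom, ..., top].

-43    -> -43
2      -> -43 2
+      -> -41
negate -> 41
-7     -> 41 -7
over   -> 41 -7 41
swap   -> 41 41 -7
rot    -> 41 -7 41
rot    -> -7 41 41
swap   -> -7 41 41
over   -> -7 41 41 41
-      -> -7 41 0
rot    -> 41 0 -7
negate -> 41 0 7
over   -> 41 0 7 0

[41, 0, 7, 0]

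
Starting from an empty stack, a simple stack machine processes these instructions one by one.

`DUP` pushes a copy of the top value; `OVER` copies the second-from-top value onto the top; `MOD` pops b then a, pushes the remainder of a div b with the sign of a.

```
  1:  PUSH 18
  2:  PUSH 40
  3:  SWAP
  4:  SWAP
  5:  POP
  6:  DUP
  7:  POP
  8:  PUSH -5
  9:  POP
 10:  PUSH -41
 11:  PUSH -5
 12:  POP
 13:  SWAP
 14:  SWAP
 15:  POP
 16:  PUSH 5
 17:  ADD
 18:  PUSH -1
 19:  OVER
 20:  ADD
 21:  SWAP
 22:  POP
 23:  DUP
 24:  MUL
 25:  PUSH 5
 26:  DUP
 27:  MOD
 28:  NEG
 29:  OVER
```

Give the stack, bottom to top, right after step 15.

PUSH 18  -> 18
PUSH 40  -> 18 40
SWAP     -> 40 18
SWAP     -> 18 40
POP      -> 18
DUP      -> 18 18
POP      -> 18
PUSH -5  -> 18 -5
POP      -> 18
PUSH -41 -> 18 -41
PUSH -5  -> 18 -41 -5
POP      -> 18 -41
SWAP     -> -41 18
SWAP     -> 18 -41
POP      -> 18

[18]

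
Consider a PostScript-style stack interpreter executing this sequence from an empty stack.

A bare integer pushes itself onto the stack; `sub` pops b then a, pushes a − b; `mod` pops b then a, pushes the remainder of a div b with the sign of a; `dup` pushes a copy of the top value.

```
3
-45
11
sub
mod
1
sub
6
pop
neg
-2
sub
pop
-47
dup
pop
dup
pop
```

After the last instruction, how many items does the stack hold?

1

3    3
-45  3 -45
11   3 -45 11
sub  3 -56
mod  3
1    3 1
sub  2
6    2 6
pop  2
neg  -2
-2   -2 -2
sub  0
pop  (empty)
-47  -47
dup  -47 -47
pop  -47
dup  -47 -47
pop  -47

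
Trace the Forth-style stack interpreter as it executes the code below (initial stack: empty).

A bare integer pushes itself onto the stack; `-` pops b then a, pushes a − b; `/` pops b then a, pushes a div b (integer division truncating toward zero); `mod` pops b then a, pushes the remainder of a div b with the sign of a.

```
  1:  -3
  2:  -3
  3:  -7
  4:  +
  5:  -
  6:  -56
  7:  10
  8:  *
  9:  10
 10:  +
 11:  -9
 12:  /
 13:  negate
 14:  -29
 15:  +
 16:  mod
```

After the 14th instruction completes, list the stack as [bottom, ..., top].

[7, -61, -29]

-3      -3
-3      -3 -3
-7      -3 -3 -7
+       -3 -10
-       7
-56     7 -56
10      7 -56 10
*       7 -560
10      7 -560 10
+       7 -550
-9      7 -550 -9
/       7 61
negate  7 -61
-29     7 -61 -29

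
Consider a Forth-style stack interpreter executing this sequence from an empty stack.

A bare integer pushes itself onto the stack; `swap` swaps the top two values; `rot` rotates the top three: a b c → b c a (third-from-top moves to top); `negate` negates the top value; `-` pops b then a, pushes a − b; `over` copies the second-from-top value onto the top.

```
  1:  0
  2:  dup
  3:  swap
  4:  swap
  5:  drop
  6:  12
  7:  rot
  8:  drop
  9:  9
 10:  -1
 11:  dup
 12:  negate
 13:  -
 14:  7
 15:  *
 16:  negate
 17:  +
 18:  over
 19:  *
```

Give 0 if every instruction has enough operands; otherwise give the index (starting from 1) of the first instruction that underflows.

0    -> [0]
dup  -> [0, 0]
swap -> [0, 0]
swap -> [0, 0]
drop -> [0]
12   -> [0, 12]
rot  — needs 3 operands, stack has 2 → underflow

7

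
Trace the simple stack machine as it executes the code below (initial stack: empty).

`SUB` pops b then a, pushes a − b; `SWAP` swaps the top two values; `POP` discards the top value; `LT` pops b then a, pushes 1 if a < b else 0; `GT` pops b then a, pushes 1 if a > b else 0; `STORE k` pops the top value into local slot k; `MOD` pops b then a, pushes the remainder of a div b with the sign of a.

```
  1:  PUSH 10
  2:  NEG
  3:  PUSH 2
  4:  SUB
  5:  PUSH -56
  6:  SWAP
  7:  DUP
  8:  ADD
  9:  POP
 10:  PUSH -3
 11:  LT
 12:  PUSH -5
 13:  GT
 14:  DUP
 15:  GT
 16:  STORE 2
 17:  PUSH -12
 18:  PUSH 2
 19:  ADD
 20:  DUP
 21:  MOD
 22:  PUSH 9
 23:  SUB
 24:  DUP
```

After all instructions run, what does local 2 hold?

0

PUSH 10  → [10]
NEG      → [-10]
PUSH 2   → [-10, 2]
SUB      → [-12]
PUSH -56 → [-12, -56]
SWAP     → [-56, -12]
DUP      → [-56, -12, -12]
ADD      → [-56, -24]
POP      → [-56]
PUSH -3  → [-56, -3]
LT       → [1]
PUSH -5  → [1, -5]
GT       → [1]
DUP      → [1, 1]
GT       → [0]
STORE 2  → []
PUSH -12 → [-12]
PUSH 2   → [-12, 2]
ADD      → [-10]
DUP      → [-10, -10]
MOD      → [0]
PUSH 9   → [0, 9]
SUB      → [-9]
DUP      → [-9, -9]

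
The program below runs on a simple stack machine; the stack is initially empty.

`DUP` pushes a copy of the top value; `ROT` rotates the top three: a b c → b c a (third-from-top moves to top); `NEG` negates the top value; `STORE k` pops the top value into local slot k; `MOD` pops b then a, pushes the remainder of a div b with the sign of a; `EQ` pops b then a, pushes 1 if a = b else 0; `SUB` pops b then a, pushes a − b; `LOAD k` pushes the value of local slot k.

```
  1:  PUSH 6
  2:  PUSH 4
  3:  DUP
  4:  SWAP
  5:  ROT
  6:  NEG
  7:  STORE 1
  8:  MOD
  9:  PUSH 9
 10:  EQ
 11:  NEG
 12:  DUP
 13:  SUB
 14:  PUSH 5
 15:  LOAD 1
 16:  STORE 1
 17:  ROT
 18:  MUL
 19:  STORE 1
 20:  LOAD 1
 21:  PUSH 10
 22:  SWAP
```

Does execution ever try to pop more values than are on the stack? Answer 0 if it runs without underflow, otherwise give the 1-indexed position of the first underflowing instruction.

PUSH 6  -> [6]
PUSH 4  -> [6, 4]
DUP     -> [6, 4, 4]
SWAP    -> [6, 4, 4]
ROT     -> [4, 4, 6]
NEG     -> [4, 4, -6]
STORE 1 -> [4, 4]
MOD     -> [0]
PUSH 9  -> [0, 9]
EQ      -> [0]
NEG     -> [0]
DUP     -> [0, 0]
SUB     -> [0]
PUSH 5  -> [0, 5]
LOAD 1  -> [0, 5, -6]
STORE 1 -> [0, 5]
ROT  — needs 3 operands, stack has 2 → underflow

17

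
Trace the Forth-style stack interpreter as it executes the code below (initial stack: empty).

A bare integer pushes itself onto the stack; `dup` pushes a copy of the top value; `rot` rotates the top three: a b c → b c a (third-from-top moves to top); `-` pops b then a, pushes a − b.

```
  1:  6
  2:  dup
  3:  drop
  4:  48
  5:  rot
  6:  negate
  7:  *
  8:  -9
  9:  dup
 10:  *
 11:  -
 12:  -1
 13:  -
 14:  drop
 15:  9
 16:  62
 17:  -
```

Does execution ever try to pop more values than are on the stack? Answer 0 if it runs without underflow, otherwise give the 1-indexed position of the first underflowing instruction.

6     [6]
dup   [6, 6]
drop  [6]
48    [6, 48]
rot  — needs 3 operands, stack has 2 → underflow

5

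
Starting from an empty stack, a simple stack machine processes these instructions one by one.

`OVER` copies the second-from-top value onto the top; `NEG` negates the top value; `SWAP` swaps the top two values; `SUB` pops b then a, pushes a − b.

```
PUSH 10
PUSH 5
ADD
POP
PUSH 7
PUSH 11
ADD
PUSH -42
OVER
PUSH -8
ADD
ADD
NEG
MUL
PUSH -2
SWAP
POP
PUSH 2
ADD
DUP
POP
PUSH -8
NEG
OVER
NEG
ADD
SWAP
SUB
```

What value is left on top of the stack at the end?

PUSH 10  → 10
PUSH 5   → 10 5
ADD      → 15
POP      → (empty)
PUSH 7   → 7
PUSH 11  → 7 11
ADD      → 18
PUSH -42 → 18 -42
OVER     → 18 -42 18
PUSH -8  → 18 -42 18 -8
ADD      → 18 -42 10
ADD      → 18 -32
NEG      → 18 32
MUL      → 576
PUSH -2  → 576 -2
SWAP     → -2 576
POP      → -2
PUSH 2   → -2 2
ADD      → 0
DUP      → 0 0
POP      → 0
PUSH -8  → 0 -8
NEG      → 0 8
OVER     → 0 8 0
NEG      → 0 8 0
ADD      → 0 8
SWAP     → 8 0
SUB      → 8

8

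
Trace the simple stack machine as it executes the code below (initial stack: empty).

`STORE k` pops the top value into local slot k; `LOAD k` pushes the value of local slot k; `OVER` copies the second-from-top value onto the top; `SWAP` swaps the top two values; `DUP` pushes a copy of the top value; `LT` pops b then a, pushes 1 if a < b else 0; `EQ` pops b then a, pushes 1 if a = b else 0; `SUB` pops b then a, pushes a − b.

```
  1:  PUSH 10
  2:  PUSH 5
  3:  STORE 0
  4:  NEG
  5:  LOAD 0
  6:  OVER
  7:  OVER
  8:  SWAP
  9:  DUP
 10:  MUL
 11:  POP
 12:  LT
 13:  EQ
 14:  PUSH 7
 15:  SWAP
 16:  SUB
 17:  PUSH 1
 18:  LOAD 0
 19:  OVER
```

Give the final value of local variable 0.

PUSH 10  10
PUSH 5   10 5
STORE 0  10
NEG      -10
LOAD 0   -10 5
OVER     -10 5 -10
OVER     -10 5 -10 5
SWAP     -10 5 5 -10
DUP      -10 5 5 -10 -10
MUL      -10 5 5 100
POP      -10 5 5
LT       -10 0
EQ       0
PUSH 7   0 7
SWAP     7 0
SUB      7
PUSH 1   7 1
LOAD 0   7 1 5
OVER     7 1 5 1

5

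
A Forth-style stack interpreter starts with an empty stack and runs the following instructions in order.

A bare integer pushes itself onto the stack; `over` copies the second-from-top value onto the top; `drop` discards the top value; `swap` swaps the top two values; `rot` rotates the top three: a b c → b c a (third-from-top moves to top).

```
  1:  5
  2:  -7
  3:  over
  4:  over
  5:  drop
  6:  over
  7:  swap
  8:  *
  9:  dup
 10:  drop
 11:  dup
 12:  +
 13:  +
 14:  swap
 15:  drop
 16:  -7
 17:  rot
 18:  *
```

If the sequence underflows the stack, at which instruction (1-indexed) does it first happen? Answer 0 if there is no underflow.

17

5    → [5]
-7   → [5, -7]
over → [5, -7, 5]
over → [5, -7, 5, -7]
drop → [5, -7, 5]
over → [5, -7, 5, -7]
swap → [5, -7, -7, 5]
*    → [5, -7, -35]
dup  → [5, -7, -35, -35]
drop → [5, -7, -35]
dup  → [5, -7, -35, -35]
+    → [5, -7, -70]
+    → [5, -77]
swap → [-77, 5]
drop → [-77]
-7   → [-77, -7]
rot  — needs 3 operands, stack has 2 → underflow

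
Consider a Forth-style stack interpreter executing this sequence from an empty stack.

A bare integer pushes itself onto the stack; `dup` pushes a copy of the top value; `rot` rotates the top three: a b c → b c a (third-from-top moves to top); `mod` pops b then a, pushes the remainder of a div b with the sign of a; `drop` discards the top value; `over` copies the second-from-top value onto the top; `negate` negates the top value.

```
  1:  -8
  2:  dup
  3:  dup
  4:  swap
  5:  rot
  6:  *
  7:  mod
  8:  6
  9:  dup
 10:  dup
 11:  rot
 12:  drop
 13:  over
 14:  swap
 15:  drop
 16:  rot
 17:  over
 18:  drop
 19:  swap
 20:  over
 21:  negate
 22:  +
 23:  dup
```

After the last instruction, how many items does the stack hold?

4

-8      [-8]
dup     [-8, -8]
dup     [-8, -8, -8]
swap    [-8, -8, -8]
rot     [-8, -8, -8]
*       [-8, 64]
mod     [-8]
6       [-8, 6]
dup     [-8, 6, 6]
dup     [-8, 6, 6, 6]
rot     [-8, 6, 6, 6]
drop    [-8, 6, 6]
over    [-8, 6, 6, 6]
swap    [-8, 6, 6, 6]
drop    [-8, 6, 6]
rot     [6, 6, -8]
over    [6, 6, -8, 6]
drop    [6, 6, -8]
swap    [6, -8, 6]
over    [6, -8, 6, -8]
negate  [6, -8, 6, 8]
+       [6, -8, 14]
dup     [6, -8, 14, 14]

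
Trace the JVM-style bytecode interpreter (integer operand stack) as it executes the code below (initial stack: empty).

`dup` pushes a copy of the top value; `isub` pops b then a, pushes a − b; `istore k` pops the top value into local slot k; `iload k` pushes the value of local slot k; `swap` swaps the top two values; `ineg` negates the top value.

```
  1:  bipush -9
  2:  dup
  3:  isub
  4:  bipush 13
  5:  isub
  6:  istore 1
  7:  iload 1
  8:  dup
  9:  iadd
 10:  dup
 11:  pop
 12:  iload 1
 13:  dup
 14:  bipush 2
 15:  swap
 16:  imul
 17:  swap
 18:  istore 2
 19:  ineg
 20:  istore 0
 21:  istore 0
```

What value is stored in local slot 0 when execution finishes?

-26

bipush -9  -9
dup        -9 -9
isub       0
bipush 13  0 13
isub       -13
istore 1   (empty)
iload 1    -13
dup        -13 -13
iadd       -26
dup        -26 -26
pop        -26
iload 1    -26 -13
dup        -26 -13 -13
bipush 2   -26 -13 -13 2
swap       -26 -13 2 -13
imul       -26 -13 -26
swap       -26 -26 -13
istore 2   -26 -26
ineg       -26 26
istore 0   -26
istore 0   (empty)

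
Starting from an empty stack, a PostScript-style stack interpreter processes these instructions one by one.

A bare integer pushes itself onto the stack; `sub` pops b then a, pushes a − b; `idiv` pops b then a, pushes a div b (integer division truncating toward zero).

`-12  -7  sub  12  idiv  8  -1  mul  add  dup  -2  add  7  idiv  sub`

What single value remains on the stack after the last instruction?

-7

-12  → [-12]
-7   → [-12, -7]
sub  → [-5]
12   → [-5, 12]
idiv → [0]
8    → [0, 8]
-1   → [0, 8, -1]
mul  → [0, -8]
add  → [-8]
dup  → [-8, -8]
-2   → [-8, -8, -2]
add  → [-8, -10]
7    → [-8, -10, 7]
idiv → [-8, -1]
sub  → [-7]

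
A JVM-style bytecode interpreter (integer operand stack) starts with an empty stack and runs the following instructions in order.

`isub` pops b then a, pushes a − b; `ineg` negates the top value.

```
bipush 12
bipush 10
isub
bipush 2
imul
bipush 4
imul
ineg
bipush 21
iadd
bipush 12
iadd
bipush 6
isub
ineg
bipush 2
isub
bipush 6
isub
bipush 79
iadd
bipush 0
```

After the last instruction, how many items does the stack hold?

bipush 12 → 12
bipush 10 → 12 10
isub      → 2
bipush 2  → 2 2
imul      → 4
bipush 4  → 4 4
imul      → 16
ineg      → -16
bipush 21 → -16 21
iadd      → 5
bipush 12 → 5 12
iadd      → 17
bipush 6  → 17 6
isub      → 11
ineg      → -11
bipush 2  → -11 2
isub      → -13
bipush 6  → -13 6
isub      → -19
bipush 79 → -19 79
iadd      → 60
bipush 0  → 60 0

2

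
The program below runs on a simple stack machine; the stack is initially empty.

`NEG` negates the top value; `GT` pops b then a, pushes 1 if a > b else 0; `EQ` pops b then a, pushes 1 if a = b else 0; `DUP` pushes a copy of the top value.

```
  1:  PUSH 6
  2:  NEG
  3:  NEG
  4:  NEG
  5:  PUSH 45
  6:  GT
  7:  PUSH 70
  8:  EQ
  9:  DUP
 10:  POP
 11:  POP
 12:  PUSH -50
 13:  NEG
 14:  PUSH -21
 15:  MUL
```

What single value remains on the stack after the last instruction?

-1050

PUSH 6   -> [6]
NEG      -> [-6]
NEG      -> [6]
NEG      -> [-6]
PUSH 45  -> [-6, 45]
GT       -> [0]
PUSH 70  -> [0, 70]
EQ       -> [0]
DUP      -> [0, 0]
POP      -> [0]
POP      -> []
PUSH -50 -> [-50]
NEG      -> [50]
PUSH -21 -> [50, -21]
MUL      -> [-1050]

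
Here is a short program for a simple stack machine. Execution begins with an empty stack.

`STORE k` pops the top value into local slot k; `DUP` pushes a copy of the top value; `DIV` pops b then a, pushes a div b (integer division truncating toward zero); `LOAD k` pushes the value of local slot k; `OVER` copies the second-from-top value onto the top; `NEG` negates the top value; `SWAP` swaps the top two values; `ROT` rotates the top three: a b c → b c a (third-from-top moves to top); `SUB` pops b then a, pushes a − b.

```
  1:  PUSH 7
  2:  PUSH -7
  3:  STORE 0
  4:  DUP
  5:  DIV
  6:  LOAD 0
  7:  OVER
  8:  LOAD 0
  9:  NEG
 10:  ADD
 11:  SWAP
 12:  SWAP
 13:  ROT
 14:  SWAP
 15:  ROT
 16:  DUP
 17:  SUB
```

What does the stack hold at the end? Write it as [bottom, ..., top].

[1, 8, 0]

PUSH 7  → [7]
PUSH -7 → [7, -7]
STORE 0 → [7]
DUP     → [7, 7]
DIV     → [1]
LOAD 0  → [1, -7]
OVER    → [1, -7, 1]
LOAD 0  → [1, -7, 1, -7]
NEG     → [1, -7, 1, 7]
ADD     → [1, -7, 8]
SWAP    → [1, 8, -7]
SWAP    → [1, -7, 8]
ROT     → [-7, 8, 1]
SWAP    → [-7, 1, 8]
ROT     → [1, 8, -7]
DUP     → [1, 8, -7, -7]
SUB     → [1, 8, 0]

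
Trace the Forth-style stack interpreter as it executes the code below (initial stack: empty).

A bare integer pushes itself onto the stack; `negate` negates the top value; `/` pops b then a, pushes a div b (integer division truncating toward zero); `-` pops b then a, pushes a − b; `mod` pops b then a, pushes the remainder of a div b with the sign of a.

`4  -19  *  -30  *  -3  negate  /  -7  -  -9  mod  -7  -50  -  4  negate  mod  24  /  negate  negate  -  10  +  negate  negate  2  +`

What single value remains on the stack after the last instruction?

4      → [4]
-19    → [4, -19]
*      → [-76]
-30    → [-76, -30]
*      → [2280]
-3     → [2280, -3]
negate → [2280, 3]
/      → [760]
-7     → [760, -7]
-      → [767]
-9     → [767, -9]
mod    → [2]
-7     → [2, -7]
-50    → [2, -7, -50]
-      → [2, 43]
4      → [2, 43, 4]
negate → [2, 43, -4]
mod    → [2, 3]
24     → [2, 3, 24]
/      → [2, 0]
negate → [2, 0]
negate → [2, 0]
-      → [2]
10     → [2, 10]
+      → [12]
negate → [-12]
negate → [12]
2      → [12, 2]
+      → [14]

14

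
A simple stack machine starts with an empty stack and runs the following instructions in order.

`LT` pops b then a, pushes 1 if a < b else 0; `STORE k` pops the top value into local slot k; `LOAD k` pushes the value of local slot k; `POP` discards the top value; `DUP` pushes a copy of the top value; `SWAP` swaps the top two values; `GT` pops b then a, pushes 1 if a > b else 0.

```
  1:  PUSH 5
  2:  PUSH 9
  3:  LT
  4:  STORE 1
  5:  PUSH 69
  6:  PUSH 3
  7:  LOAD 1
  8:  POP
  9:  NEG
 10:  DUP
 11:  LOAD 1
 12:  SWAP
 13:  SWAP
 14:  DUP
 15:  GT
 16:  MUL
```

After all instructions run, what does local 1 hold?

PUSH 5  -> [5]
PUSH 9  -> [5, 9]
LT      -> [1]
STORE 1 -> []
PUSH 69 -> [69]
PUSH 3  -> [69, 3]
LOAD 1  -> [69, 3, 1]
POP     -> [69, 3]
NEG     -> [69, -3]
DUP     -> [69, -3, -3]
LOAD 1  -> [69, -3, -3, 1]
SWAP    -> [69, -3, 1, -3]
SWAP    -> [69, -3, -3, 1]
DUP     -> [69, -3, -3, 1, 1]
GT      -> [69, -3, -3, 0]
MUL     -> [69, -3, 0]

1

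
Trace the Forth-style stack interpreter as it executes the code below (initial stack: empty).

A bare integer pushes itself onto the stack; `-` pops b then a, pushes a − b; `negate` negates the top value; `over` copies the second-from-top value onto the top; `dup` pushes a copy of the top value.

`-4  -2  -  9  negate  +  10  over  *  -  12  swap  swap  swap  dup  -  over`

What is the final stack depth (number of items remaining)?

3

-4      -4
-2      -4 -2
-       -2
9       -2 9
negate  -2 -9
+       -11
10      -11 10
over    -11 10 -11
*       -11 -110
-       99
12      99 12
swap    12 99
swap    99 12
swap    12 99
dup     12 99 99
-       12 0
over    12 0 12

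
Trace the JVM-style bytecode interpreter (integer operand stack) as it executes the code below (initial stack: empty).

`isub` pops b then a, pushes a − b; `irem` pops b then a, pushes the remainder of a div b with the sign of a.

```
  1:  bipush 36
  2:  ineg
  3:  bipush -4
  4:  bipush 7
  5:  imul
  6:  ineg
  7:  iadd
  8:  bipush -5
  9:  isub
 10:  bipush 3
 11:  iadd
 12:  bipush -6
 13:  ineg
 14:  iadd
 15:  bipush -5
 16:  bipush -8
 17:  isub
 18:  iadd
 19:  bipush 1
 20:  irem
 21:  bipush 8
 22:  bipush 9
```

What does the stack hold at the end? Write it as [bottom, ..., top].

bipush 36  36
ineg       -36
bipush -4  -36 -4
bipush 7   -36 -4 7
imul       -36 -28
ineg       -36 28
iadd       -8
bipush -5  -8 -5
isub       -3
bipush 3   -3 3
iadd       0
bipush -6  0 -6
ineg       0 6
iadd       6
bipush -5  6 -5
bipush -8  6 -5 -8
isub       6 3
iadd       9
bipush 1   9 1
irem       0
bipush 8   0 8
bipush 9   0 8 9

[0, 8, 9]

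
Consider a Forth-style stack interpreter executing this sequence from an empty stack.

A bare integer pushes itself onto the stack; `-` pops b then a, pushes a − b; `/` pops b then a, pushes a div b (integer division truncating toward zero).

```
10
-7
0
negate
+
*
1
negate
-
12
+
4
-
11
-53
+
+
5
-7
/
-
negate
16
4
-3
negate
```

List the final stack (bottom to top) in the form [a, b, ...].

[103, 16, 4, 3]

10     -> [10]
-7     -> [10, -7]
0      -> [10, -7, 0]
negate -> [10, -7, 0]
+      -> [10, -7]
*      -> [-70]
1      -> [-70, 1]
negate -> [-70, -1]
-      -> [-69]
12     -> [-69, 12]
+      -> [-57]
4      -> [-57, 4]
-      -> [-61]
11     -> [-61, 11]
-53    -> [-61, 11, -53]
+      -> [-61, -42]
+      -> [-103]
5      -> [-103, 5]
-7     -> [-103, 5, -7]
/      -> [-103, 0]
-      -> [-103]
negate -> [103]
16     -> [103, 16]
4      -> [103, 16, 4]
-3     -> [103, 16, 4, -3]
negate -> [103, 16, 4, 3]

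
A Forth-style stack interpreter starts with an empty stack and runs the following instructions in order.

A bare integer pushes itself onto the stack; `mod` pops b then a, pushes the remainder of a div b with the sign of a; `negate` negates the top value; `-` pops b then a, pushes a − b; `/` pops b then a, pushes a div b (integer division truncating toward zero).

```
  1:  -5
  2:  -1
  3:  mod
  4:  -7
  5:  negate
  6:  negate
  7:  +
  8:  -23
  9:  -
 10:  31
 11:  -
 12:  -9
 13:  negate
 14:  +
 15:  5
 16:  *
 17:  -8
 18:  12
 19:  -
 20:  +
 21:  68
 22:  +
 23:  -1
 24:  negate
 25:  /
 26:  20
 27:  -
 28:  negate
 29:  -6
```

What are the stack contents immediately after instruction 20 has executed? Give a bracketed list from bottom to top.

-5     → [-5]
-1     → [-5, -1]
mod    → [0]
-7     → [0, -7]
negate → [0, 7]
negate → [0, -7]
+      → [-7]
-23    → [-7, -23]
-      → [16]
31     → [16, 31]
-      → [-15]
-9     → [-15, -9]
negate → [-15, 9]
+      → [-6]
5      → [-6, 5]
*      → [-30]
-8     → [-30, -8]
12     → [-30, -8, 12]
-      → [-30, -20]
+      → [-50]

[-50]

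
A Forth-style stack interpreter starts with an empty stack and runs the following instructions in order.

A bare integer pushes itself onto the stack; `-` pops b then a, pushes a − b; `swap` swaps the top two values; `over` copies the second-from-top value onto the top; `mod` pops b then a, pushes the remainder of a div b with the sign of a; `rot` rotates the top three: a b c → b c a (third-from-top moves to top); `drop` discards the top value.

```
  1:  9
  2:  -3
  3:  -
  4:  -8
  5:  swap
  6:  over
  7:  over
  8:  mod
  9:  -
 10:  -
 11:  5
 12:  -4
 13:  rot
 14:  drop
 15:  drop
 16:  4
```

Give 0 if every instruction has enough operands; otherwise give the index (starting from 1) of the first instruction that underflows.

9    -> [9]
-3   -> [9, -3]
-    -> [12]
-8   -> [12, -8]
swap -> [-8, 12]
over -> [-8, 12, -8]
over -> [-8, 12, -8, 12]
mod  -> [-8, 12, -8]
-    -> [-8, 20]
-    -> [-28]
5    -> [-28, 5]
-4   -> [-28, 5, -4]
rot  -> [5, -4, -28]
drop -> [5, -4]
drop -> [5]
4    -> [5, 4]

0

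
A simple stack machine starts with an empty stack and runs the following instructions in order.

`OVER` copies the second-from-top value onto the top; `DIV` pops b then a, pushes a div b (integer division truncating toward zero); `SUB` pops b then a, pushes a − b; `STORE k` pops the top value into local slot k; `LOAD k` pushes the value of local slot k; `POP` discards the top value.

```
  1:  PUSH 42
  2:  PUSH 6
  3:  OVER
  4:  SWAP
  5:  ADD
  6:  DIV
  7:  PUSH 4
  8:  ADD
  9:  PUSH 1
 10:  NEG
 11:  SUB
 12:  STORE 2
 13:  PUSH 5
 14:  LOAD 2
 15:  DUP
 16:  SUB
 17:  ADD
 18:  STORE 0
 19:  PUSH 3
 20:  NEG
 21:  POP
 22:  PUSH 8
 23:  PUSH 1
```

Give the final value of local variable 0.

PUSH 42 → [42]
PUSH 6  → [42, 6]
OVER    → [42, 6, 42]
SWAP    → [42, 42, 6]
ADD     → [42, 48]
DIV     → [0]
PUSH 4  → [0, 4]
ADD     → [4]
PUSH 1  → [4, 1]
NEG     → [4, -1]
SUB     → [5]
STORE 2 → []
PUSH 5  → [5]
LOAD 2  → [5, 5]
DUP     → [5, 5, 5]
SUB     → [5, 0]
ADD     → [5]
STORE 0 → []
PUSH 3  → [3]
NEG     → [-3]
POP     → []
PUSH 8  → [8]
PUSH 1  → [8, 1]

5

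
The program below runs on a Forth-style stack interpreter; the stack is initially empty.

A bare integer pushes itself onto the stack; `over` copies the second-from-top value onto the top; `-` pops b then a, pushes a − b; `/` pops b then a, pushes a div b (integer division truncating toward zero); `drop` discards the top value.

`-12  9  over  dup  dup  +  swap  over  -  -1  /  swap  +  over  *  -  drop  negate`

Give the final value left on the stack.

-12    -> [-12]
9      -> [-12, 9]
over   -> [-12, 9, -12]
dup    -> [-12, 9, -12, -12]
dup    -> [-12, 9, -12, -12, -12]
+      -> [-12, 9, -12, -24]
swap   -> [-12, 9, -24, -12]
over   -> [-12, 9, -24, -12, -24]
-      -> [-12, 9, -24, 12]
-1     -> [-12, 9, -24, 12, -1]
/      -> [-12, 9, -24, -12]
swap   -> [-12, 9, -12, -24]
+      -> [-12, 9, -36]
over   -> [-12, 9, -36, 9]
*      -> [-12, 9, -324]
-      -> [-12, 333]
drop   -> [-12]
negate -> [12]

12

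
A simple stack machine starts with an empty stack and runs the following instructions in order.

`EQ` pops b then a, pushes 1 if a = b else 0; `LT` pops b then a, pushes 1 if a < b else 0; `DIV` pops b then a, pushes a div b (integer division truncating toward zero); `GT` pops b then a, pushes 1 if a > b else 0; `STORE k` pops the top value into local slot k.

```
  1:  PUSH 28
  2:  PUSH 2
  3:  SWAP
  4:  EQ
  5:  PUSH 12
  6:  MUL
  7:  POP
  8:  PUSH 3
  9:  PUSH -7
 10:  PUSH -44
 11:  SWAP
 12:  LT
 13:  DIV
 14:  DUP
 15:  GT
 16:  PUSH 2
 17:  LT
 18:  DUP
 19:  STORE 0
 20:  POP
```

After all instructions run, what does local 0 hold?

PUSH 28  : [28]
PUSH 2   : [28, 2]
SWAP     : [2, 28]
EQ       : [0]
PUSH 12  : [0, 12]
MUL      : [0]
POP      : []
PUSH 3   : [3]
PUSH -7  : [3, -7]
PUSH -44 : [3, -7, -44]
SWAP     : [3, -44, -7]
LT       : [3, 1]
DIV      : [3]
DUP      : [3, 3]
GT       : [0]
PUSH 2   : [0, 2]
LT       : [1]
DUP      : [1, 1]
STORE 0  : [1]
POP      : []

1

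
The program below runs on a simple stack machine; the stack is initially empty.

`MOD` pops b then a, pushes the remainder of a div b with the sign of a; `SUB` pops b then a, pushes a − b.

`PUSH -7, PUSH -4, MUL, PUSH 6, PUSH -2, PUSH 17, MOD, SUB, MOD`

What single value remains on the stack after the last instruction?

4

PUSH -7 -> [-7]
PUSH -4 -> [-7, -4]
MUL     -> [28]
PUSH 6  -> [28, 6]
PUSH -2 -> [28, 6, -2]
PUSH 17 -> [28, 6, -2, 17]
MOD     -> [28, 6, -2]
SUB     -> [28, 8]
MOD     -> [4]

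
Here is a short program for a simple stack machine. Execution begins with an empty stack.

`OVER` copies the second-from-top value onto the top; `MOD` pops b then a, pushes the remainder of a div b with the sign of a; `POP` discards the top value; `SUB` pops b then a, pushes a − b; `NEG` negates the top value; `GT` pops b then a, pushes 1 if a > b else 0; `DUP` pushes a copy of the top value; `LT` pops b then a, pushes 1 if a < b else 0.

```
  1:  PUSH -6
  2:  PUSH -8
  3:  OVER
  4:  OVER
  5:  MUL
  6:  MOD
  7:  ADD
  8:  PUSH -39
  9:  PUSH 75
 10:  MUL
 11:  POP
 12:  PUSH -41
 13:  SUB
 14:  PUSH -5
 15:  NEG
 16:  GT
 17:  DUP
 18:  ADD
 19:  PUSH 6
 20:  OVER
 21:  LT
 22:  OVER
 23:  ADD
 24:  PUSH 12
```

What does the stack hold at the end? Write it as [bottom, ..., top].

PUSH -6  -> [-6]
PUSH -8  -> [-6, -8]
OVER     -> [-6, -8, -6]
OVER     -> [-6, -8, -6, -8]
MUL      -> [-6, -8, 48]
MOD      -> [-6, -8]
ADD      -> [-14]
PUSH -39 -> [-14, -39]
PUSH 75  -> [-14, -39, 75]
MUL      -> [-14, -2925]
POP      -> [-14]
PUSH -41 -> [-14, -41]
SUB      -> [27]
PUSH -5  -> [27, -5]
NEG      -> [27, 5]
GT       -> [1]
DUP      -> [1, 1]
ADD      -> [2]
PUSH 6   -> [2, 6]
OVER     -> [2, 6, 2]
LT       -> [2, 0]
OVER     -> [2, 0, 2]
ADD      -> [2, 2]
PUSH 12  -> [2, 2, 12]

[2, 2, 12]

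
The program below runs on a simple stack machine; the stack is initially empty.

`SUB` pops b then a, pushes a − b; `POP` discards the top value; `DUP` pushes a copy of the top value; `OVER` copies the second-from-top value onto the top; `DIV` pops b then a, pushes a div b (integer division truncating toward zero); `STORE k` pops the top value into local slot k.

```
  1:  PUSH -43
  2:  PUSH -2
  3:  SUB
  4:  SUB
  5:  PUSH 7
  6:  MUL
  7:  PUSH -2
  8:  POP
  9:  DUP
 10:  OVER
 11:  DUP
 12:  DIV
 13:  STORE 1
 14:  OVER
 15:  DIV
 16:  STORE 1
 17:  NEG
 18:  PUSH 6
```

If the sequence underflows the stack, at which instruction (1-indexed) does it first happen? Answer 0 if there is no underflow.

4

PUSH -43  -43
PUSH -2   -43 -2
SUB       -41
SUB  — needs 2 operands, stack has 1 → underflow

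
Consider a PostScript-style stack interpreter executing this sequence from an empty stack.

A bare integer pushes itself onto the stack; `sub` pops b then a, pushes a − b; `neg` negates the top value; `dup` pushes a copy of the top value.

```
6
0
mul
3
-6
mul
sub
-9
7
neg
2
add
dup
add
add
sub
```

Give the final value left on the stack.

6   : 6
0   : 6 0
mul : 0
3   : 0 3
-6  : 0 3 -6
mul : 0 -18
sub : 18
-9  : 18 -9
7   : 18 -9 7
neg : 18 -9 -7
2   : 18 -9 -7 2
add : 18 -9 -5
dup : 18 -9 -5 -5
add : 18 -9 -10
add : 18 -19
sub : 37

37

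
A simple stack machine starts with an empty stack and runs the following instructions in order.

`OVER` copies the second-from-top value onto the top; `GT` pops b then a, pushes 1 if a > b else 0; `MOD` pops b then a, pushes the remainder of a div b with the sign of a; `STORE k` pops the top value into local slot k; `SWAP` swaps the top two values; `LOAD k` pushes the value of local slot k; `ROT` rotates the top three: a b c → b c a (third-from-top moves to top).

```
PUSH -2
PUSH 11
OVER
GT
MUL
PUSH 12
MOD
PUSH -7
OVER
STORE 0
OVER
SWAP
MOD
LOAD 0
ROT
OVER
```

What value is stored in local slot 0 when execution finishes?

PUSH -2 → -2
PUSH 11 → -2 11
OVER    → -2 11 -2
GT      → -2 1
MUL     → -2
PUSH 12 → -2 12
MOD     → -2
PUSH -7 → -2 -7
OVER    → -2 -7 -2
STORE 0 → -2 -7
OVER    → -2 -7 -2
SWAP    → -2 -2 -7
MOD     → -2 -2
LOAD 0  → -2 -2 -2
ROT     → -2 -2 -2
OVER    → -2 -2 -2 -2

-2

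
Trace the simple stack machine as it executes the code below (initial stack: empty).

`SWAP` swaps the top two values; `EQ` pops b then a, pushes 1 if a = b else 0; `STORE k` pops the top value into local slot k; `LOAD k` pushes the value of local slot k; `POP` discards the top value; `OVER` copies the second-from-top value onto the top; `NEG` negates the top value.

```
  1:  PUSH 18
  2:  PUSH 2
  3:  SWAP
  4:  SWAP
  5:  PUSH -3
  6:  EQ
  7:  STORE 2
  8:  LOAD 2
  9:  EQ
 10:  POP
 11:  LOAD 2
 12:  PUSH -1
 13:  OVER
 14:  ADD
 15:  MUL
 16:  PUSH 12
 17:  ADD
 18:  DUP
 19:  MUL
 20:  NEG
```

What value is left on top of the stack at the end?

PUSH 18  [18]
PUSH 2   [18, 2]
SWAP     [2, 18]
SWAP     [18, 2]
PUSH -3  [18, 2, -3]
EQ       [18, 0]
STORE 2  [18]
LOAD 2   [18, 0]
EQ       [0]
POP      []
LOAD 2   [0]
PUSH -1  [0, -1]
OVER     [0, -1, 0]
ADD      [0, -1]
MUL      [0]
PUSH 12  [0, 12]
ADD      [12]
DUP      [12, 12]
MUL      [144]
NEG      [-144]

-144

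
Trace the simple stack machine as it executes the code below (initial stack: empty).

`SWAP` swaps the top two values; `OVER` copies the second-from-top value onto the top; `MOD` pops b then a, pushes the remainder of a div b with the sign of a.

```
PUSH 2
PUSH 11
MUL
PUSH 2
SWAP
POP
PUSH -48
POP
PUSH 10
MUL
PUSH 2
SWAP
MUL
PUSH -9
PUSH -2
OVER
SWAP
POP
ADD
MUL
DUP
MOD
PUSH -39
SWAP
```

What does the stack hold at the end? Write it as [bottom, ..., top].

[-39, 0]

PUSH 2    [2]
PUSH 11   [2, 11]
MUL       [22]
PUSH 2    [22, 2]
SWAP      [2, 22]
POP       [2]
PUSH -48  [2, -48]
POP       [2]
PUSH 10   [2, 10]
MUL       [20]
PUSH 2    [20, 2]
SWAP      [2, 20]
MUL       [40]
PUSH -9   [40, -9]
PUSH -2   [40, -9, -2]
OVER      [40, -9, -2, -9]
SWAP      [40, -9, -9, -2]
POP       [40, -9, -9]
ADD       [40, -18]
MUL       [-720]
DUP       [-720, -720]
MOD       [0]
PUSH -39  [0, -39]
SWAP      [-39, 0]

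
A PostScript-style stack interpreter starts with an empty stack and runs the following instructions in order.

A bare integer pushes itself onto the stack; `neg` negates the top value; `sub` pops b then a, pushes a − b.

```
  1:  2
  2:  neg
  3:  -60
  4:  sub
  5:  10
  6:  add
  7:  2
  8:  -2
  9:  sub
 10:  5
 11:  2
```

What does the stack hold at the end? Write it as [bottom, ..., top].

[68, 4, 5, 2]

2   -> [2]
neg -> [-2]
-60 -> [-2, -60]
sub -> [58]
10  -> [58, 10]
add -> [68]
2   -> [68, 2]
-2  -> [68, 2, -2]
sub -> [68, 4]
5   -> [68, 4, 5]
2   -> [68, 4, 5, 2]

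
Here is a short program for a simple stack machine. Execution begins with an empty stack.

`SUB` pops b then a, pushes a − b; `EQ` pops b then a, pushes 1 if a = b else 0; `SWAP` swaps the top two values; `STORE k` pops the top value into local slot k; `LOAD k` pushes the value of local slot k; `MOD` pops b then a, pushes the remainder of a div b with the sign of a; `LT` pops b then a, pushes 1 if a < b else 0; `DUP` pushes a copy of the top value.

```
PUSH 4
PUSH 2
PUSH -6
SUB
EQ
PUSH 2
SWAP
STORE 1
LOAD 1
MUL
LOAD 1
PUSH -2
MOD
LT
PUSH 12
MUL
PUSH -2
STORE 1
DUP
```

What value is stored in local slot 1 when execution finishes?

-2

PUSH 4   [4]
PUSH 2   [4, 2]
PUSH -6  [4, 2, -6]
SUB      [4, 8]
EQ       [0]
PUSH 2   [0, 2]
SWAP     [2, 0]
STORE 1  [2]
LOAD 1   [2, 0]
MUL      [0]
LOAD 1   [0, 0]
PUSH -2  [0, 0, -2]
MOD      [0, 0]
LT       [0]
PUSH 12  [0, 12]
MUL      [0]
PUSH -2  [0, -2]
STORE 1  [0]
DUP      [0, 0]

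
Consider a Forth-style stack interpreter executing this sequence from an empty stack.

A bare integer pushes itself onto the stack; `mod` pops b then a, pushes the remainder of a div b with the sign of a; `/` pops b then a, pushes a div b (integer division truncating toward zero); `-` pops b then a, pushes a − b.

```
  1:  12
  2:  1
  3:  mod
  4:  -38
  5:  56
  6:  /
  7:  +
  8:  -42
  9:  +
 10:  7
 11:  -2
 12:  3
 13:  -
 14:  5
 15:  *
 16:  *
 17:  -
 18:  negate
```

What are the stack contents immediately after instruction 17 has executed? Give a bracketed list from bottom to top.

12  : 12
1   : 12 1
mod : 0
-38 : 0 -38
56  : 0 -38 56
/   : 0 0
+   : 0
-42 : 0 -42
+   : -42
7   : -42 7
-2  : -42 7 -2
3   : -42 7 -2 3
-   : -42 7 -5
5   : -42 7 -5 5
*   : -42 7 -25
*   : -42 -175
-   : 133

[133]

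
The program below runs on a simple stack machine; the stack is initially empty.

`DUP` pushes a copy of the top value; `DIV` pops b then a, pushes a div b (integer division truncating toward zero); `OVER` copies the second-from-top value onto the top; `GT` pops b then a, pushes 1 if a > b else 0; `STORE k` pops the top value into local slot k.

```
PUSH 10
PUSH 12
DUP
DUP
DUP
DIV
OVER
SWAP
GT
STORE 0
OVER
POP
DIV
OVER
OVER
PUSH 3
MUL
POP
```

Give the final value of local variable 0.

1

PUSH 10 : [10]
PUSH 12 : [10, 12]
DUP     : [10, 12, 12]
DUP     : [10, 12, 12, 12]
DUP     : [10, 12, 12, 12, 12]
DIV     : [10, 12, 12, 1]
OVER    : [10, 12, 12, 1, 12]
SWAP    : [10, 12, 12, 12, 1]
GT      : [10, 12, 12, 1]
STORE 0 : [10, 12, 12]
OVER    : [10, 12, 12, 12]
POP     : [10, 12, 12]
DIV     : [10, 1]
OVER    : [10, 1, 10]
OVER    : [10, 1, 10, 1]
PUSH 3  : [10, 1, 10, 1, 3]
MUL     : [10, 1, 10, 3]
POP     : [10, 1, 10]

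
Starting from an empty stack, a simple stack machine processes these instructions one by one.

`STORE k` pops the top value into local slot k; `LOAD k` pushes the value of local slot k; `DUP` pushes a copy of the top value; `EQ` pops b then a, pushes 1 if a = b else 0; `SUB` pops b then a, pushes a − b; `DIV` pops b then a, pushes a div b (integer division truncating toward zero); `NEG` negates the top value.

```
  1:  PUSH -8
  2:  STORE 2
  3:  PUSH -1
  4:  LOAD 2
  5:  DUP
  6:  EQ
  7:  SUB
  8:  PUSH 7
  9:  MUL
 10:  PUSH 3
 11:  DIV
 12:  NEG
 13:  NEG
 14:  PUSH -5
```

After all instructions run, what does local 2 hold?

-8

PUSH -8 → -8
STORE 2 → (empty)
PUSH -1 → -1
LOAD 2  → -1 -8
DUP     → -1 -8 -8
EQ      → -1 1
SUB     → -2
PUSH 7  → -2 7
MUL     → -14
PUSH 3  → -14 3
DIV     → -4
NEG     → 4
NEG     → -4
PUSH -5 → -4 -5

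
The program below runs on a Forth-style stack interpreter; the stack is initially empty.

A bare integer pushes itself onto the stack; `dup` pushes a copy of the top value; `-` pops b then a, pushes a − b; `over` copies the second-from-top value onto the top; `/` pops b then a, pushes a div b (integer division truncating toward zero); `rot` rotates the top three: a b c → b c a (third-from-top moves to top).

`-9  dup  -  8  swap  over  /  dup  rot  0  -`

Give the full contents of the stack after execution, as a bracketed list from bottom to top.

[0, 0, 8]

-9   → [-9]
dup  → [-9, -9]
-    → [0]
8    → [0, 8]
swap → [8, 0]
over → [8, 0, 8]
/    → [8, 0]
dup  → [8, 0, 0]
rot  → [0, 0, 8]
0    → [0, 0, 8, 0]
-    → [0, 0, 8]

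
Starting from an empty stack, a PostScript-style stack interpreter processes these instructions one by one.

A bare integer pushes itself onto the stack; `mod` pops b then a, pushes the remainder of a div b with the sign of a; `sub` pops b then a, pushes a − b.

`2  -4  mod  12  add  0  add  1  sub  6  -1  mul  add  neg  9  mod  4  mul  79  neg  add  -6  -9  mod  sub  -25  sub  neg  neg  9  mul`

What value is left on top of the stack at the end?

-684

2   : [2]
-4  : [2, -4]
mod : [2]
12  : [2, 12]
add : [14]
0   : [14, 0]
add : [14]
1   : [14, 1]
sub : [13]
6   : [13, 6]
-1  : [13, 6, -1]
mul : [13, -6]
add : [7]
neg : [-7]
9   : [-7, 9]
mod : [-7]
4   : [-7, 4]
mul : [-28]
79  : [-28, 79]
neg : [-28, -79]
add : [-107]
-6  : [-107, -6]
-9  : [-107, -6, -9]
mod : [-107, -6]
sub : [-101]
-25 : [-101, -25]
sub : [-76]
neg : [76]
neg : [-76]
9   : [-76, 9]
mul : [-684]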